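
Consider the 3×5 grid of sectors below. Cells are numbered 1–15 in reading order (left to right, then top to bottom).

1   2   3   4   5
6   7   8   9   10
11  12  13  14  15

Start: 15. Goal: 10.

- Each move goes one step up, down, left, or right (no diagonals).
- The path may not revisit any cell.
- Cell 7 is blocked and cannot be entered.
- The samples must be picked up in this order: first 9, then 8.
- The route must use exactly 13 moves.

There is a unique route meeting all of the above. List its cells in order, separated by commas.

15, 14, 9, 8, 13, 12, 11, 6, 1, 2, 3, 4, 5, 10

The waypoints must appear in the order 9, 8, with no cell reused.
Route from 15: left to 14, up to 9, left to 8, down to 13, 2× left (reaching 11), 2× up (reaching 1), 4× right (reaching 5), down to 10 — 13 moves in all.
Check: order respected (9 at step 2, 8 at step 3); 13 moves as required.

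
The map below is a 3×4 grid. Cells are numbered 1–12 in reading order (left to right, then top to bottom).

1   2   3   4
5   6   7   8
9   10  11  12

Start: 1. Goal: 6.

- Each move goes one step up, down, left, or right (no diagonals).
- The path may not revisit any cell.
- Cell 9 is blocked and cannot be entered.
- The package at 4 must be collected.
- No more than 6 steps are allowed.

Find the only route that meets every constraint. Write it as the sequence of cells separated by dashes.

1 - 2 - 3 - 4 - 8 - 7 - 6

The 6-move cap with required stops at 4 leaves no slack for detours.
Route from 1: right 3 to 4, down 1 to 8, left 2 to 6 — 6 moves in all.
Check: all required cells visited; 6 ≤ 6 moves.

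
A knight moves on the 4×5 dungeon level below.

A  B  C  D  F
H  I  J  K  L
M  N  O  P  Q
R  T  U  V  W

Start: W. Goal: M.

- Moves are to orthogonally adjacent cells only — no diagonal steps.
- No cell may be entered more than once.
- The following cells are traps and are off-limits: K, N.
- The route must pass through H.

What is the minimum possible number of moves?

7

Any route passes through H somewhere between W and M. Summing Manhattan distances along the two legs (W → H → M) gives a lower bound of 6 + 1 = 7 moves.
A route of 7 moves achieves this: W → Q → P → O → J → I → H → M.
Since 7 matches the lower bound, it is optimal.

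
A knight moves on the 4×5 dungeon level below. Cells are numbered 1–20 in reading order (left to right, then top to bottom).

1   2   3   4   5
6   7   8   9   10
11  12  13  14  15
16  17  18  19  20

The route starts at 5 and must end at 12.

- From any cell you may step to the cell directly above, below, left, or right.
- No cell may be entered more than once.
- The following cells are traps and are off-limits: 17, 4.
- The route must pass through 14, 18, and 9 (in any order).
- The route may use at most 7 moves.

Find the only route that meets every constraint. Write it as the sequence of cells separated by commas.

5, 10, 9, 14, 19, 18, 13, 12

The budget equals the shortest possible length, so every move has to be on a shortest route through the required cells.
Route from 5: down 1 to 10, left 1 to 9, down 2 to 19, left 1 to 18, up 1 to 13, left 1 to 12 — 7 moves in all.
Check: all required cells visited; 7 ≤ 7 moves.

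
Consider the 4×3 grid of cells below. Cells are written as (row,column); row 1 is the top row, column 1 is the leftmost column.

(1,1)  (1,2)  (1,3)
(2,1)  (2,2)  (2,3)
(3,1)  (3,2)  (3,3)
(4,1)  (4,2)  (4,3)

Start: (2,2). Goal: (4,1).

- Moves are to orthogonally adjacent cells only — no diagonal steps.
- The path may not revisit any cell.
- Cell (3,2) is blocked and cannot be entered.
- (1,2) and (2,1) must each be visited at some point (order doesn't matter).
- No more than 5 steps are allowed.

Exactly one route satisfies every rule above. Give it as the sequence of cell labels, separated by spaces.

The budget equals the shortest possible length, so every move has to be on a shortest route through the required cells.
Route from (2,2): up 1 to (1,2), left 1 to (1,1), down 3 to (4,1) — 5 moves in all.
Check: all required cells visited; 5 ≤ 5 moves.

(2,2) (1,2) (1,1) (2,1) (3,1) (4,1)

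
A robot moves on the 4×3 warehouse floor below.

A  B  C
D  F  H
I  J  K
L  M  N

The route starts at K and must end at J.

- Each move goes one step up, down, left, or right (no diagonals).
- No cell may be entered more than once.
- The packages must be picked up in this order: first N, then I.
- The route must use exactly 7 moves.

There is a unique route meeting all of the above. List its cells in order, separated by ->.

K -> N -> M -> L -> I -> D -> F -> J

The waypoints must appear in the order N, I, with no cell reused.
Route from K: down 1 to N, left 2 to L, up 2 to D, right 1 to F, down 1 to J — 7 moves in all.
Check: order respected (N at step 1, I at step 4); 7 moves as required.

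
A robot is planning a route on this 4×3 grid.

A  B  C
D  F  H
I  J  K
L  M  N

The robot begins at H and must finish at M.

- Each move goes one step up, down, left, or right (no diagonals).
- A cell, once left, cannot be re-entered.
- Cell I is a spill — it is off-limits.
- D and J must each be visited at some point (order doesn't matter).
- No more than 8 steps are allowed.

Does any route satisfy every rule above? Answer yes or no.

One route that works: H → C → B → A → D → F → J → M.

yes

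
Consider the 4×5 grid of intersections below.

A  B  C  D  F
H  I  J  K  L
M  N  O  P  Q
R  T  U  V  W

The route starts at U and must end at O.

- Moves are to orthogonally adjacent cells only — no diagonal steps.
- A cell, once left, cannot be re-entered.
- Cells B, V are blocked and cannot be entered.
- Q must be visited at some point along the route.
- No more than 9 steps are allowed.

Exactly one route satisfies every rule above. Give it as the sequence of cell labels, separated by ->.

U -> T -> N -> I -> J -> K -> L -> Q -> P -> O

Any route must reach Q and still end at O within 9 moves, so the order of the required stops is forced.
Route from U: left 1 to T, up 2 to I, right 3 to L, down 1 to Q, left 2 to O — 9 moves in all.
Check: all required cells visited; 9 ≤ 9 moves.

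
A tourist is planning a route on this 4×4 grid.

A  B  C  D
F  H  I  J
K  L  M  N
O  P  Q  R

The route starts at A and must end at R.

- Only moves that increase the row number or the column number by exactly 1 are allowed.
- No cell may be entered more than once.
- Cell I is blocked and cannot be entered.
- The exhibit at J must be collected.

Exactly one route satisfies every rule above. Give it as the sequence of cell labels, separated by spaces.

A B C D J N R

Moves only go right or down, so the column and row indices never decrease.
Route from A: 3× right (reaching D), 3× down (reaching R) — 6 moves in all.
Check: all required cells visited.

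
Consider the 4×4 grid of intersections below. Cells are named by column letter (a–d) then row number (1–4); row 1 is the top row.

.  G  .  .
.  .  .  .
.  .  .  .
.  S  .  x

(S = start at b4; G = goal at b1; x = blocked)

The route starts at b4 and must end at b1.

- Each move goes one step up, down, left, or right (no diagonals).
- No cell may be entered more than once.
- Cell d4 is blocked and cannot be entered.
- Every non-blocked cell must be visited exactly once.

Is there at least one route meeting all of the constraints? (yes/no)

no

Colour the cells like a checkerboard: each orthogonal step flips colour, so a Hamiltonian route alternates colours. Here there are 7 cells of one colour and 8 of the other, with start on the opposite colour to the goal — the counts and endpoints can't be arranged into an alternating sequence of length 15, so no Hamiltonian route exists.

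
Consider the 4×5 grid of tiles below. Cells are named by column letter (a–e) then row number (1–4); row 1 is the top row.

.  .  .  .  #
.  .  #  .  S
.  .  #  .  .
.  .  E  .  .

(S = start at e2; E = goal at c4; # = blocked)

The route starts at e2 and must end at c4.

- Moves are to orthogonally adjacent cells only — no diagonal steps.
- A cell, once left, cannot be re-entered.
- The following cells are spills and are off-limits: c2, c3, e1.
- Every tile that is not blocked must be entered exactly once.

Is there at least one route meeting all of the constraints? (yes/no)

yes

One route that works: e2 → e3 → e4 → d4 → d3 → d2 → d1 → c1 → b1 → a1 → a2 → b2 → b3 → a3 → a4 → b4 → c4.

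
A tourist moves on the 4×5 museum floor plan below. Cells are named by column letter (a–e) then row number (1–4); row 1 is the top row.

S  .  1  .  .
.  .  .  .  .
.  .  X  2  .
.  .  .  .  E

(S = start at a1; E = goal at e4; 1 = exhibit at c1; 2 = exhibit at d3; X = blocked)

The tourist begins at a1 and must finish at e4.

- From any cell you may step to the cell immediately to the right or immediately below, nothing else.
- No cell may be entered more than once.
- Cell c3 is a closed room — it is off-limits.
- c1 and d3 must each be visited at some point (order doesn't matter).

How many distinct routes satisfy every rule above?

A right/down-only route from a1 to e4 makes exactly 3 down-moves and 4 right-moves in some order.
With no other constraints that would be C(7,3) = 35 routes.
A monotone route can only reach the required cells in the order c1, d3, so split there and multiply the segment counts (each segment already excludes blocked cells): a1→c1: 1; c1→d3: 2; d3→e4: 2; product = 4.
That gives 4 routes.

4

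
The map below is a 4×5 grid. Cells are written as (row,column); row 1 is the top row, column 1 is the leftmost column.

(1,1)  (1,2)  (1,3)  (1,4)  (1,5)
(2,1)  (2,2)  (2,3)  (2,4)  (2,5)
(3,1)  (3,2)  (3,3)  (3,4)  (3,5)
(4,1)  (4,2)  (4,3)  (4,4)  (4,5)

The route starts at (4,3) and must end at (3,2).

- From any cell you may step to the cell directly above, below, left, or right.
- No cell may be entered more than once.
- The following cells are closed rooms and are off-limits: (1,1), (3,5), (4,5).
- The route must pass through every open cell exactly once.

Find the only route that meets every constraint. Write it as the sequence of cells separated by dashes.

Need to visit all 17 open cells exactly once, starting at (4,3) and ending at (3,2).
Cell (4,4) has only two open neighbours ((3,4) and (4,3)), so the path must pass straight through it: one of those is the cell it's entered from and the other is where it exits.
Route from (4,3): right 1 to (4,4), up 1 to (3,4), left 1 to (3,3), up 1 to (2,3), right 2 to (2,5), up 1 to (1,5), left 3 to (1,2), down 1 to (2,2), left 1 to (2,1), down 2 to (4,1), right 1 to (4,2), up 1 to (3,2) — 16 moves in all.
Check: all 17 open cells covered.

(4,3) - (4,4) - (3,4) - (3,3) - (2,3) - (2,4) - (2,5) - (1,5) - (1,4) - (1,3) - (1,2) - (2,2) - (2,1) - (3,1) - (4,1) - (4,2) - (3,2)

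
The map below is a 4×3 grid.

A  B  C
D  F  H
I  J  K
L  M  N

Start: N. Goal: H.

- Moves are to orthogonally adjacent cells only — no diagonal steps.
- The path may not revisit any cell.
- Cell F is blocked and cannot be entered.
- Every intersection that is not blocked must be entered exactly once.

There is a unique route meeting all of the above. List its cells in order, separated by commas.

Need to visit all 11 open cells exactly once, starting at N and ending at H.
Route from N: up to K, left to J, down to M, left to L, 3× up (reaching A), 2× right (reaching C), down to H — 10 moves in all.
Check: all 11 open cells covered.

N, K, J, M, L, I, D, A, B, C, H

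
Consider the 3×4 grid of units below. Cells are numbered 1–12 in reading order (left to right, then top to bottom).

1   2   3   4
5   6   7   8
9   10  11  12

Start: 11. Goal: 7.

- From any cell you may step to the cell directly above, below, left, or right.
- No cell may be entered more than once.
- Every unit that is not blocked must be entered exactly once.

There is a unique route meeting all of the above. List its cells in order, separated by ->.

11 -> 12 -> 8 -> 4 -> 3 -> 2 -> 1 -> 5 -> 9 -> 10 -> 6 -> 7

Need to visit all 12 open cells exactly once, starting at 11 and ending at 7.
Route from 11: right to 12, 2× up (reaching 4), 3× left (reaching 1), 2× down (reaching 9), right to 10, up to 6, right to 7 — 11 moves in all.
Check: all 12 open cells covered.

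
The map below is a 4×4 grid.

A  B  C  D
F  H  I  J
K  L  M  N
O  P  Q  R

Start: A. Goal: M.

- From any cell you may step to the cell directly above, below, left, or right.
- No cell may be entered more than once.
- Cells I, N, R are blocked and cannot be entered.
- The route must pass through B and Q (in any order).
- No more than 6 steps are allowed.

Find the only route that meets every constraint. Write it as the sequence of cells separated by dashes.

Any route must reach B and Q and still end at M within 6 moves, so the order of the required stops is forced.
Route from A: right to B, 3× down (reaching P), right to Q, up to M — 6 moves in all.
Check: all required cells visited; 6 ≤ 6 moves.

A - B - H - L - P - Q - M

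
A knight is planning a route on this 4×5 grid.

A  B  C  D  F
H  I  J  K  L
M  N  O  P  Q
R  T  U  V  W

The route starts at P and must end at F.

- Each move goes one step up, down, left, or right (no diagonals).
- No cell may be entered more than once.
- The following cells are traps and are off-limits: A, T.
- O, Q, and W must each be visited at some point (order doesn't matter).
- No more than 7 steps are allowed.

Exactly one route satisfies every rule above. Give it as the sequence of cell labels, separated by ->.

P -> O -> U -> V -> W -> Q -> L -> F

The budget equals the shortest possible length, so every move has to be on a shortest route through the required cells.
Route from P: left to O, down to U, 2× right (reaching W), 3× up (reaching F) — 7 moves in all.
Check: all required cells visited; 7 ≤ 7 moves.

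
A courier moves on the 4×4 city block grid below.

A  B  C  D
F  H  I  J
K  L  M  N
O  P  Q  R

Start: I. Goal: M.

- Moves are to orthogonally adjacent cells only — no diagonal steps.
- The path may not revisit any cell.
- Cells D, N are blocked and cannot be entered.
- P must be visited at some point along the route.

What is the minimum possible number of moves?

Any route passes through P somewhere between I and M. Summing Manhattan distances along the two legs (I → P → M) gives a lower bound of 3 + 2 = 5 moves.
A route of 5 moves achieves this: I → H → L → P → Q → M.
Since 5 matches the lower bound, it is optimal.

5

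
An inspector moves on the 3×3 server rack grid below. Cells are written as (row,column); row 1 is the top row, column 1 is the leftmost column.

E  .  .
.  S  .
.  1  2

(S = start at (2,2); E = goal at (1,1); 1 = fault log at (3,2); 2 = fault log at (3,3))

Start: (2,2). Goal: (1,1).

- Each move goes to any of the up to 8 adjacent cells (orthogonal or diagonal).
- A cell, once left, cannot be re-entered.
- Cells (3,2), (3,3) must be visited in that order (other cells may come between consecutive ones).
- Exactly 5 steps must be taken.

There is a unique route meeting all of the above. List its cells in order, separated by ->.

(2,2) -> (3,2) -> (3,3) -> (2,3) -> (1,2) -> (1,1)

The waypoints must appear in the order (3,2), (3,3), with no cell reused.
Route from (2,2): down to (3,2), right to (3,3), up to (2,3), up-left to (1,2), left to (1,1) — 5 moves in all.
Check: order respected (1 at step 1, 2 at step 2); 5 moves as required.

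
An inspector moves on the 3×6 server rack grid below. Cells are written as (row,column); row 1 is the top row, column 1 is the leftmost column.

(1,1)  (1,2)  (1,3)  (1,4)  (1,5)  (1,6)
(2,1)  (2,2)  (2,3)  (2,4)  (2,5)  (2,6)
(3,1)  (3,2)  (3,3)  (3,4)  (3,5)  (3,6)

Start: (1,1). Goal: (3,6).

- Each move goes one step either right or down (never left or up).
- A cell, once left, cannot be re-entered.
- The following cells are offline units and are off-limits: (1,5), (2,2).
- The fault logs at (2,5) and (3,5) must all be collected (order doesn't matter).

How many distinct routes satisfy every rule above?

A right/down-only route from (1,1) to (3,6) makes exactly 2 down-moves and 5 right-moves in some order.
With no other constraints that would be C(7,2) = 21 routes.
A monotone route can only reach the required cells in the order (2,5), (3,5), so split there and multiply the segment counts (each segment already excludes blocked cells): (1,1)→(2,5): 2; (2,5)→(3,5): 1; (3,5)→(3,6): 1; product = 2.
That gives 2 routes.

2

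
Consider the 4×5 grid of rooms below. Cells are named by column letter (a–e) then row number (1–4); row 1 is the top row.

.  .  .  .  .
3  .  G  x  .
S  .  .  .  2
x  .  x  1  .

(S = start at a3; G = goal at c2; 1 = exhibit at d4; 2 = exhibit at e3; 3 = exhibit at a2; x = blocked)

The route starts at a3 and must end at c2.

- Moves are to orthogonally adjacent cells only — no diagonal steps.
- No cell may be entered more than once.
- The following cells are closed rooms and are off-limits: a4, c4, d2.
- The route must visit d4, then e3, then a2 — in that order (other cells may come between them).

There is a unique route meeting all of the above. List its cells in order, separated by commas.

The waypoints must appear in the order d4, e3, a2, with no cell reused.
Route from a3: 3× right (reaching d3), down to d4, right to e4, 3× up (reaching e1), 4× left (reaching a1), down to a2, 2× right (reaching c2) — 15 moves in all.
Check: order respected (1 at step 4, 2 at step 6, 3 at step 13).

a3, b3, c3, d3, d4, e4, e3, e2, e1, d1, c1, b1, a1, a2, b2, c2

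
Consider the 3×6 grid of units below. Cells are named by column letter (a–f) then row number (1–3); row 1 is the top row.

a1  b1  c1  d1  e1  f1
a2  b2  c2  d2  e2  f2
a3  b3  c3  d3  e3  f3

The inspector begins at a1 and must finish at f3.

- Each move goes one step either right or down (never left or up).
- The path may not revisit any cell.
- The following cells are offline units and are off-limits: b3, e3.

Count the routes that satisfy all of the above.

6

A right/down-only route from a1 to f3 makes exactly 2 down-moves and 5 right-moves in some order.
With no other constraints that would be C(7,2) = 21 routes.
Subtract routes through each blocked cell (inclusion–exclusion for overlaps): − through b3: 3 − through e3: 15 + through b3&e3: 3 → 6.
That gives 6 routes.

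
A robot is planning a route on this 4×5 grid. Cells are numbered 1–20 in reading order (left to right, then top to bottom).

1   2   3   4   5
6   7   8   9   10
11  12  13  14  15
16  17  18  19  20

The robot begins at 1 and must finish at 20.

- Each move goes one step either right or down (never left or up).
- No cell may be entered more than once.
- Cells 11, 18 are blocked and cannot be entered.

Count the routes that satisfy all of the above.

A right/down-only route from 1 to 20 makes exactly 3 down-moves and 4 right-moves in some order.
With no other constraints that would be C(7,3) = 35 routes.
Subtract routes through each blocked cell (inclusion–exclusion for overlaps): − through 11: 5 − through 18: 10 + through 11&18: 3 → 23.
That gives 23 routes.

23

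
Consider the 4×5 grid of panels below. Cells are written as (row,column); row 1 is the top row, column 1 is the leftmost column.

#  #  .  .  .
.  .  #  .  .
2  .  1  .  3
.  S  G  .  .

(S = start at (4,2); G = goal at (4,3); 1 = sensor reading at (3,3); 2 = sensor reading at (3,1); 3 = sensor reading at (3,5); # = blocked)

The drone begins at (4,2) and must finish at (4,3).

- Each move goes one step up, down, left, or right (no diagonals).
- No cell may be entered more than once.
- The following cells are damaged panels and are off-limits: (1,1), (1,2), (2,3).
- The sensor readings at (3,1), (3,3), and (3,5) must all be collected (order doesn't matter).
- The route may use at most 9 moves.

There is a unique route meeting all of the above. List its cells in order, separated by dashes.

The 9-move cap with required stops at (3,1), (3,3), (3,5) leaves no slack for detours.
Route from (4,2): left 1 to (4,1), up 1 to (3,1), right 4 to (3,5), down 1 to (4,5), left 2 to (4,3) — 9 moves in all.
Check: all required cells visited; 9 ≤ 9 moves.

(4,2) - (4,1) - (3,1) - (3,2) - (3,3) - (3,4) - (3,5) - (4,5) - (4,4) - (4,3)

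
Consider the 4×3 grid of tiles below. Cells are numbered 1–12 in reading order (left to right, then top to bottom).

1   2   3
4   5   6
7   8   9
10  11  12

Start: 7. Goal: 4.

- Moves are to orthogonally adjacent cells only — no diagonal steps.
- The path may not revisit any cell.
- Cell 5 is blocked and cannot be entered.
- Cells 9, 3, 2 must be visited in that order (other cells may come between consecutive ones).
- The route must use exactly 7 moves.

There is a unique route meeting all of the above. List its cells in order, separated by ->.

The waypoints must appear in the order 9, 3, 2, with no cell reused.
Route from 7: right 2 to 9, up 2 to 3, left 2 to 1, down 1 to 4 — 7 moves in all.
Check: order respected (9 at step 2, 3 at step 4, 2 at step 5); 7 moves as required.

7 -> 8 -> 9 -> 6 -> 3 -> 2 -> 1 -> 4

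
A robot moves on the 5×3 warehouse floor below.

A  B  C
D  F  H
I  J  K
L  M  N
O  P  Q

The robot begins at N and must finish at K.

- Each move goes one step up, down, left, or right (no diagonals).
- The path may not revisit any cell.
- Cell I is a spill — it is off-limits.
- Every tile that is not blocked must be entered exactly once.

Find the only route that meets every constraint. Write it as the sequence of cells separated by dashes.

Need to visit all 14 open cells exactly once, starting at N and ending at K.
Route from N: down 1 to Q, left 2 to O, up 1 to L, right 1 to M, up 2 to F, left 1 to D, up 1 to A, right 2 to C, down 2 to K — 13 moves in all.
Check: all 14 open cells covered.

N - Q - P - O - L - M - J - F - D - A - B - C - H - K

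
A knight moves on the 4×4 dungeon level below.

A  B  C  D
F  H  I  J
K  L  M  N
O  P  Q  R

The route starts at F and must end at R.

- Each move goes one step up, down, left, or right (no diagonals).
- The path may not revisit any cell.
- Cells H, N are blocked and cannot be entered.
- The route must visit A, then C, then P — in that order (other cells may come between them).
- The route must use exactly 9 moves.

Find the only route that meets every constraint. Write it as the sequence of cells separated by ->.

The waypoints must appear in the order A, C, P, with no cell reused.
Route from F: up to A, 2× right (reaching C), 2× down (reaching M), left to L, down to P, 2× right (reaching R) — 9 moves in all.
Check: order respected (A at step 1, C at step 3, P at step 7); 9 moves as required.

F -> A -> B -> C -> I -> M -> L -> P -> Q -> R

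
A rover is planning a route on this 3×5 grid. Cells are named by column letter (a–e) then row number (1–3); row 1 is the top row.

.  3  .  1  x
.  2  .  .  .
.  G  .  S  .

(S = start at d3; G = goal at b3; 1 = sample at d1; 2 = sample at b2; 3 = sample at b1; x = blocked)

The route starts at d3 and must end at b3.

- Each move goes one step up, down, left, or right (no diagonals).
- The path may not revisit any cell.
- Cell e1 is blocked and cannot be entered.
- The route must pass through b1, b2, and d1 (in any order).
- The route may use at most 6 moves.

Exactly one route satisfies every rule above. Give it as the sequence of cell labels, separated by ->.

The 6-move cap with required stops at b1, b2, d1 leaves no slack for detours.
Route from d3: up 2 to d1, left 2 to b1, down 2 to b3 — 6 moves in all.
Check: all required cells visited; 6 ≤ 6 moves.

d3 -> d2 -> d1 -> c1 -> b1 -> b2 -> b3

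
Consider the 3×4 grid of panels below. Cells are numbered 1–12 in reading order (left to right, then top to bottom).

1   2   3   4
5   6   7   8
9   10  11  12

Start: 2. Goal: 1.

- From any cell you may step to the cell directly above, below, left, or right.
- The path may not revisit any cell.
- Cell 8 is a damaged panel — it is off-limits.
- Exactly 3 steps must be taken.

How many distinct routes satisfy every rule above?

1

Need simple routes of exactly 3 moves from 2 to 1 (Manhattan distance 1, so 1 moves are spent on a detour and 1 undoing it).
Enumerating: 2 6 5 1.
That gives 1 route.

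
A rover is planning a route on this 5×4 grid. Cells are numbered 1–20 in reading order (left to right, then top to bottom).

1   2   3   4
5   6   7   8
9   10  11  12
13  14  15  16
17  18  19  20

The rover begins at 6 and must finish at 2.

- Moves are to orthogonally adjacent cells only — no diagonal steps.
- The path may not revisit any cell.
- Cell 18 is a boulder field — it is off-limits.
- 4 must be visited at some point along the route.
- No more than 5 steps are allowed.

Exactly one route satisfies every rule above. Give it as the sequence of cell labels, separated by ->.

Any route must reach 4 and still end at 2 within 5 moves, so the order of the required stops is forced.
Route from 6: 2× right (reaching 8), up to 4, 2× left (reaching 2) — 5 moves in all.
Check: all required cells visited; 5 ≤ 5 moves.

6 -> 7 -> 8 -> 4 -> 3 -> 2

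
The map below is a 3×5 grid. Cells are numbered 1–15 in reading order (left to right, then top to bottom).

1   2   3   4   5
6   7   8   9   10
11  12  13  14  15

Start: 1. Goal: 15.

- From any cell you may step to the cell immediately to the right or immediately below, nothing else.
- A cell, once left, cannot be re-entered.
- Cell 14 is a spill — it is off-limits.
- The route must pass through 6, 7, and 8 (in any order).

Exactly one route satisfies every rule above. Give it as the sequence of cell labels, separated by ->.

1 -> 6 -> 7 -> 8 -> 9 -> 10 -> 15

Moves only go right or down, so the column and row indices never decrease.
Route from 1: down 1 to 6, right 4 to 10, down 1 to 15 — 6 moves in all.
Check: all required cells visited.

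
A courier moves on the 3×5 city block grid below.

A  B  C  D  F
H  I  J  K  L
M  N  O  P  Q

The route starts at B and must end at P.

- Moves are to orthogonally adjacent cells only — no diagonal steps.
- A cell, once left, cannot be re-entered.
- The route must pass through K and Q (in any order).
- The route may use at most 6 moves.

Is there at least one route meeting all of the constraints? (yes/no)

yes

One route that works: B → I → J → K → L → Q → P.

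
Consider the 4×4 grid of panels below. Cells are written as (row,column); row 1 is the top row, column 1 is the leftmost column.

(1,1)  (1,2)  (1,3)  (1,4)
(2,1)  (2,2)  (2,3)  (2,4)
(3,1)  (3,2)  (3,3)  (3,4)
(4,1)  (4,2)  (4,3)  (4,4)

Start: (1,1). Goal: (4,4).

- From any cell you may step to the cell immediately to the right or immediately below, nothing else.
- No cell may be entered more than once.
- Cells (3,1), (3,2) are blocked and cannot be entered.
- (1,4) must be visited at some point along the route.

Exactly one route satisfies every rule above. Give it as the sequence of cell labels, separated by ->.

(1,1) -> (1,2) -> (1,3) -> (1,4) -> (2,4) -> (3,4) -> (4,4)

Moves only go right or down, so the column and row indices never decrease.
Route from (1,1): right 3 to (1,4), down 3 to (4,4) — 6 moves in all.
Check: all required cells visited.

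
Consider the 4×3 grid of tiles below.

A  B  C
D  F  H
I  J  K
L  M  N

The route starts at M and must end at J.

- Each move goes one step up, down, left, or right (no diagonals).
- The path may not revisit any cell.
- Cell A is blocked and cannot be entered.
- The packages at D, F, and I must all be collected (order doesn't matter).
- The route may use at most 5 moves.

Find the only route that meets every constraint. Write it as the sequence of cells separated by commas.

M, L, I, D, F, J

Any route must reach D, F, and I and still end at J within 5 moves, so the order of the required stops is forced.
Route from M: left 1 to L, up 2 to D, right 1 to F, down 1 to J — 5 moves in all.
Check: all required cells visited; 5 ≤ 5 moves.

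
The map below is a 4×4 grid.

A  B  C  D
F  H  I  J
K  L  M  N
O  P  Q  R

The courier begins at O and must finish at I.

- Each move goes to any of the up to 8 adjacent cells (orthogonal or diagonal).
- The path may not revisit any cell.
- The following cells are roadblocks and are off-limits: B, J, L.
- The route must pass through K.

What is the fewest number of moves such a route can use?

Any route passes through K somewhere between O and I. Summing Chebyshev distances along the two legs (O → K → I) gives a lower bound of 1 + 2 = 3 moves.
A route of 3 moves achieves this: O → K → H → I.
Since 3 matches the lower bound, it is optimal.

3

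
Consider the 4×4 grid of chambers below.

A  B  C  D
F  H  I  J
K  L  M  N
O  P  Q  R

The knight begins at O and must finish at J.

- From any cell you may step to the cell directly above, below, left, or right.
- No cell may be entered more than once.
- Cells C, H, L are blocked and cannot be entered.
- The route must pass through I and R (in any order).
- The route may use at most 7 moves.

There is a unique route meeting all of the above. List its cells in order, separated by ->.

The 7-move cap with required stops at I, R leaves no slack for detours.
Route from O: right 3 to R, up 1 to N, left 1 to M, up 1 to I, right 1 to J — 7 moves in all.
Check: all required cells visited; 7 ≤ 7 moves.

O -> P -> Q -> R -> N -> M -> I -> J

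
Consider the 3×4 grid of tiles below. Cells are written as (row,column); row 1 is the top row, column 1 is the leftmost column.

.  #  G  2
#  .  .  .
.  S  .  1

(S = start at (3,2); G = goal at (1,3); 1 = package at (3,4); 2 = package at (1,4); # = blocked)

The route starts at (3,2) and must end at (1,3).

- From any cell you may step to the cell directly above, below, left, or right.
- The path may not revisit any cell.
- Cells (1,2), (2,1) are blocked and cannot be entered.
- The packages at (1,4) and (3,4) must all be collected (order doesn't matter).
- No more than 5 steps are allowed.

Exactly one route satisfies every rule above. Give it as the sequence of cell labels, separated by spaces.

(3,2) (3,3) (3,4) (2,4) (1,4) (1,3)

Any route must reach (1,4) and (3,4) and still end at (1,3) within 5 moves, so the order of the required stops is forced.
Route from (3,2): 2× right (reaching (3,4)), 2× up (reaching (1,4)), left to (1,3) — 5 moves in all.
Check: all required cells visited; 5 ≤ 5 moves.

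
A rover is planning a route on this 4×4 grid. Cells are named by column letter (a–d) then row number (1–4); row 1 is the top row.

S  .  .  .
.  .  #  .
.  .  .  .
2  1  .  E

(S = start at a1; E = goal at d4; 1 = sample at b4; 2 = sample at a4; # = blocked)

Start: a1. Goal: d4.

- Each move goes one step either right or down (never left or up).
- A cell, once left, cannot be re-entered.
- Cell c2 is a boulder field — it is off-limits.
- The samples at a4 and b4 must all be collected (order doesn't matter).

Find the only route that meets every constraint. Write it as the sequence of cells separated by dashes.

Moves only go right or down, so the column and row indices never decrease.
Route from a1: down 3 to a4, right 3 to d4 — 6 moves in all.
Check: all required cells visited.

a1 - a2 - a3 - a4 - b4 - c4 - d4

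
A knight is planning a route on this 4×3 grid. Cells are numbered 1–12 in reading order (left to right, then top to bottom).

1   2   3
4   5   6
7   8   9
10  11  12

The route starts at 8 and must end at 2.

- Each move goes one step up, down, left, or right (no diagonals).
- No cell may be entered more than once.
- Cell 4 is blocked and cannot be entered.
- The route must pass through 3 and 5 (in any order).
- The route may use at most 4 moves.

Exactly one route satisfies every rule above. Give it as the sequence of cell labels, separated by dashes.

The 4-move cap with required stops at 3, 5 leaves no slack for detours.
Route from 8: up to 5, right to 6, up to 3, left to 2 — 4 moves in all.
Check: all required cells visited; 4 ≤ 4 moves.

8 - 5 - 6 - 3 - 2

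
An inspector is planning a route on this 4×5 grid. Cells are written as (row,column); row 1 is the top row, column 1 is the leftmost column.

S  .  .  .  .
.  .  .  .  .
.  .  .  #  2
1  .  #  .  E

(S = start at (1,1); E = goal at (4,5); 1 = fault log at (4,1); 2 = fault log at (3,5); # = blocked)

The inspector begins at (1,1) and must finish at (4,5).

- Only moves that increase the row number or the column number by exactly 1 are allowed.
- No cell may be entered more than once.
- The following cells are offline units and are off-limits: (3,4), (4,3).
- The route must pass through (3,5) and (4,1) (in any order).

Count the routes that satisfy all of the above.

0

A right/down-only route from (1,1) to (4,5) makes exactly 3 down-moves and 4 right-moves in some order.
With no other constraints that would be C(7,3) = 35 routes.
(4,1) is below but to the left of (3,5): going (3,5) → (4,1) would need a leftward move and (4,1) → (3,5) an upward move, so no right/down-only route can visit both required cells.
No route satisfies every constraint, so the count is 0.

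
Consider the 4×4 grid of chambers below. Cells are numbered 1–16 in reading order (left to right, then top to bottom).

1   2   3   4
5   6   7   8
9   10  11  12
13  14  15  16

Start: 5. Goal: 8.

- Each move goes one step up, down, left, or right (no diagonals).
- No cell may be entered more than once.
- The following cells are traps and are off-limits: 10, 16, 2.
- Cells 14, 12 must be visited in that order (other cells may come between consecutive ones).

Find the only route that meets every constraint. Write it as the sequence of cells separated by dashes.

5 - 9 - 13 - 14 - 15 - 11 - 12 - 8

The waypoints must appear in the order 14, 12, with no cell reused.
Route from 5: down 2 to 13, right 2 to 15, up 1 to 11, right 1 to 12, up 1 to 8 — 7 moves in all.
Check: order respected (14 at step 3, 12 at step 6).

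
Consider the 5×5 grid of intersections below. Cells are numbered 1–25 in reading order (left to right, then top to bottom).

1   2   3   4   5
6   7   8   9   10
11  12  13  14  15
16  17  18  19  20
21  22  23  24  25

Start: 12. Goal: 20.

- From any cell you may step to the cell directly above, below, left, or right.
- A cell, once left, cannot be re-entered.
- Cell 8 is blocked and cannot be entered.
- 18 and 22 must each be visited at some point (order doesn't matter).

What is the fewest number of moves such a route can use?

Any route passes through 18 and 22 in some order between 12 and 20. Summing Manhattan distances along each leg and taking the cheapest ordering (12 → 22 → 18 → 20) gives a lower bound of 2 + 2 + 2 = 6 moves.
A route of 6 moves achieves this: 12 → 17 → 22 → 23 → 18 → 19 → 20.
Since 6 matches the lower bound, it is optimal.

6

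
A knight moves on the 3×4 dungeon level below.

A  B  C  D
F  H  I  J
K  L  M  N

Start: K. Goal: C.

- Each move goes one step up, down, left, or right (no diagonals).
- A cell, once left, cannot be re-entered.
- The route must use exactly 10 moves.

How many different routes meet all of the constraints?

5

Need simple routes of exactly 10 moves from K to C (Manhattan distance 4, so 3 moves are spent on a detour and 3 undoing it).
Enumerating: K F A B H L M I J D C | K F A B H L M N J D C | K F A B H L M N J I C | K F A B H I M N J D C | K L M N J I H F A B C.
That gives 5 routes.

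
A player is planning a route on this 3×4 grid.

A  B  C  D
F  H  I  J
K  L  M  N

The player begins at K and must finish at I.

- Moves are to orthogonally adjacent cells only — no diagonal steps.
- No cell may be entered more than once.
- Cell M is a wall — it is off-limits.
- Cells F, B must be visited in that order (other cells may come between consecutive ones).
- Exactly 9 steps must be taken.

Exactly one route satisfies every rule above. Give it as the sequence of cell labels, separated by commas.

The waypoints must appear in the order F, B, with no cell reused.
Route from K: right 1 to L, up 1 to H, left 1 to F, up 1 to A, right 3 to D, down 1 to J, left 1 to I — 9 moves in all.
Check: order respected (F at step 3, B at step 5); 9 moves as required.

K, L, H, F, A, B, C, D, J, I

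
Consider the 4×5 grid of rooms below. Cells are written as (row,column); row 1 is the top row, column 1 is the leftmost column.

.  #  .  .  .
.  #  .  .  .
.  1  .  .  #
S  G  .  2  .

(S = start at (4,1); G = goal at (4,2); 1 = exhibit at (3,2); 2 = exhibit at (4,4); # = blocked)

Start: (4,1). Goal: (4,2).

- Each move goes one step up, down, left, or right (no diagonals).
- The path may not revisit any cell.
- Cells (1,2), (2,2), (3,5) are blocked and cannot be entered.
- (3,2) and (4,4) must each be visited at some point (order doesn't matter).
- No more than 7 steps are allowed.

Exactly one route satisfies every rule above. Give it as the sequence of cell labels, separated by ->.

(4,1) -> (3,1) -> (3,2) -> (3,3) -> (3,4) -> (4,4) -> (4,3) -> (4,2)

The 7-move cap with required stops at (3,2), (4,4) leaves no slack for detours.
Route from (4,1): up to (3,1), 3× right (reaching (3,4)), down to (4,4), 2× left (reaching (4,2)) — 7 moves in all.
Check: all required cells visited; 7 ≤ 7 moves.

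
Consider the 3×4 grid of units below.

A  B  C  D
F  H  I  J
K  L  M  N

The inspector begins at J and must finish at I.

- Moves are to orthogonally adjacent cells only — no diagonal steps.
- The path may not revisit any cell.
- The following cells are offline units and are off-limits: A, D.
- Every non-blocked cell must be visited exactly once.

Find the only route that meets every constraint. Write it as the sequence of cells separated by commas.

Need to visit all 10 open cells exactly once, starting at J and ending at I.
Cell F has only two open neighbours (K and H), so the path must pass straight through it: one of those is the cell it's entered from and the other is where it exits.
Route from J: down 1 to N, left 3 to K, up 1 to F, right 1 to H, up 1 to B, right 1 to C, down 1 to I — 9 moves in all.
Check: all 10 open cells covered.

J, N, M, L, K, F, H, B, C, I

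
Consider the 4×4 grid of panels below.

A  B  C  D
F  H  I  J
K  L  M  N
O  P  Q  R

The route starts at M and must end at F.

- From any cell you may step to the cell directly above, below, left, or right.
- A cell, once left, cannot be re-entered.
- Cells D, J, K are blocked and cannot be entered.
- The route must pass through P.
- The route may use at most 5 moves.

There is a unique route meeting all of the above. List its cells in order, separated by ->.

M -> Q -> P -> L -> H -> F

The budget equals the shortest possible length, so every move has to be on a shortest route through the required cells.
Route from M: down to Q, left to P, 2× up (reaching H), left to F — 5 moves in all.
Check: all required cells visited; 5 ≤ 5 moves.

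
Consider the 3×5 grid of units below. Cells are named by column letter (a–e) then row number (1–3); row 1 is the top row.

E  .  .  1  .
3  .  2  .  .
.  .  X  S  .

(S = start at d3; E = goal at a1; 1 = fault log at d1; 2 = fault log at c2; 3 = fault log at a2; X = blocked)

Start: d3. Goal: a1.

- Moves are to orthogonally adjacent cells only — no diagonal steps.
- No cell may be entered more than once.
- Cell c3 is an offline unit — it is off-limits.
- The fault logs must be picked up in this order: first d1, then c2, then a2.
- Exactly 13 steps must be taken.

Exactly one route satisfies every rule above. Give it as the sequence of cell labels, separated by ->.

The waypoints must appear in the order d1, c2, a2, with no cell reused.
Route from d3: right 1 to e3, up 2 to e1, left 1 to d1, down 1 to d2, left 1 to c2, up 1 to c1, left 1 to b1, down 2 to b3, left 1 to a3, up 2 to a1 — 13 moves in all.
Check: order respected (1 at step 4, 2 at step 6, 3 at step 12); 13 moves as required.

d3 -> e3 -> e2 -> e1 -> d1 -> d2 -> c2 -> c1 -> b1 -> b2 -> b3 -> a3 -> a2 -> a1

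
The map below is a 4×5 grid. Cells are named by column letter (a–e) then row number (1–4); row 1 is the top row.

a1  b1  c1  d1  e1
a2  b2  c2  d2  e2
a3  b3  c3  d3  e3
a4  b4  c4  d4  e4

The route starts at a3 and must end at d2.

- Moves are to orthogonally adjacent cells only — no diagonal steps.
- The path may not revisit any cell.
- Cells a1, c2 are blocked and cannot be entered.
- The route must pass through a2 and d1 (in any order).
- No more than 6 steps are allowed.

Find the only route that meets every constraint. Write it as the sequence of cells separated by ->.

a3 -> a2 -> b2 -> b1 -> c1 -> d1 -> d2

The 6-move cap with required stops at a2, d1 leaves no slack for detours.
Route from a3: up to a2, right to b2, up to b1, 2× right (reaching d1), down to d2 — 6 moves in all.
Check: all required cells visited; 6 ≤ 6 moves.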